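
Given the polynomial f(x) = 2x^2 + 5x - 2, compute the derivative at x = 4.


Differentiate term by term using power and sum rules:
f(x) = 2x^2 + 5x - 2
f'(x) = 4x + 5
Substitute x = 4:
f'(4) = 4 * 4 + 5
= 16 + 5
= 21

21


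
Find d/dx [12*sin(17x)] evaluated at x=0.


Apply the chain rule to differentiate 12*sin(17x):
d/dx [12*sin(17x)]
= 12 * cos(17x) * d/dx(17x)
= 12 * 17 * cos(17x)
= 204 * cos(17x)
Evaluate at x = 0:
= 204 * cos(0)
= 204 * 1
= 204

204


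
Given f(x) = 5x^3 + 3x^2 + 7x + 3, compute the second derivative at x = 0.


First derivative:
f'(x) = 15x^2 + 6x + 7
Second derivative:
f''(x) = 30x + 6
Substitute x = 0:
f''(0) = 30 * 0 + 6
= 0 + 6
= 6

6


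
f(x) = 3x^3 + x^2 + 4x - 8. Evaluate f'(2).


Differentiate f(x) = 3x^3 + x^2 + 4x - 8 term by term:
f'(x) = 9x^2 + 2x + 4
Substitute x = 2:
f'(2) = 9 * 2^2 + 2 * 2 + 4
= 36 + 4 + 4
= 44

44


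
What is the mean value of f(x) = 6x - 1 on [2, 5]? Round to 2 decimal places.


Average value = 1/(b-a) * integral from a to b of f(x) dx
First compute the integral of 6x - 1:
F(x) = 3x^2 - x
F(5) = 3 * 25 - 1 * 5 = 70
F(2) = 3 * 4 - 1 * 2 = 10
Integral = 70 - 10 = 60
Average = 60 / (5 - 2) = 60 / 3
= 20 = 20.00

20.00


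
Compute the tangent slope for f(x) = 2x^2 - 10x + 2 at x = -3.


The slope of the tangent line equals f'(x) at the point.
f(x) = 2x^2 - 10x + 2
f'(x) = 4x - 10
At x = -3:
f'(-3) = 4 * (-3) - 10
= -12 - 10
= -22

-22


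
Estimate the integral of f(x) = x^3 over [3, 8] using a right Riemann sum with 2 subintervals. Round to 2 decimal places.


Right Riemann sum uses right endpoints of each subinterval.
Interval: [3, 8], n = 2
dx = (8 - 3) / 2 = 5/2
Right endpoints: [11/2, 8]
f values: [1331/8, 512]
Sum = dx * (sum of f values)
= 5/2 * 5427/8
= 27135/16 ≈ 1695.94

1695.94


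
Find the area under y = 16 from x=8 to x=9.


The area under a constant function y = 16 is a rectangle.
Width = 9 - 8 = 1
Height = 16
Area = width * height
= 1 * 16
= 16

16


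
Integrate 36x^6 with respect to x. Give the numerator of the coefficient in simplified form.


Apply the power rule for integration:
integral of ax^n dx = a/(n+1) * x^(n+1) + C
integral of 36x^6 dx
= 36/7 * x^7 + C
The coefficient in lowest terms is 36/7, and its numerator is 36

36


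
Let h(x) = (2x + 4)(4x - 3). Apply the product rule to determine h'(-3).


Let u(x) = 2x + 4 and v(x) = 4x - 3
u'(x) = 2
v'(x) = 4
Product rule: h'(x) = u'(x)*v(x) + u(x)*v'(x)
= 2 * (4x - 3) + (2x + 4) * 4
At x = -3:
u(-3) = 2 * (-3) + 4 = -2
v(-3) = 4 * (-3) - 3 = -15
h'(-3) = 2 * (-15) + (-2) * 4
= -30 - 8
= -38

-38


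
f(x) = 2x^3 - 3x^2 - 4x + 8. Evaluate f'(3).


Differentiate f(x) = 2x^3 - 3x^2 - 4x + 8 term by term:
f'(x) = 6x^2 - 6x - 4
Substitute x = 3:
f'(3) = 6 * 3^2 - 6 * 3 - 4
= 54 - 18 - 4
= 32

32


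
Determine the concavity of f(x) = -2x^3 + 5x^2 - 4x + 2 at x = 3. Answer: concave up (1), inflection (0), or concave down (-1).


Concavity is determined by the sign of f''(x).
f(x) = -2x^3 + 5x^2 - 4x + 2
f'(x) = -6x^2 + 10x - 4
f''(x) = -12x + 10
f''(3) = -12 * 3 + 10
= -36 + 10
= -26
Since f''(3) < 0, the function is concave down (-1)

-1


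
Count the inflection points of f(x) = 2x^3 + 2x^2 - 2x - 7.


Inflection points occur where f''(x) = 0 and concavity changes.
f(x) = 2x^3 + 2x^2 - 2x - 7
f'(x) = 6x^2 + 4x - 2
f''(x) = 12x + 4
Set f''(x) = 0:
12x + 4 = 0
x = -4 / 12 = -1/3
Since f''(x) is linear (degree 1), it changes sign at this point.
Therefore there is exactly 1 inflection point.

1


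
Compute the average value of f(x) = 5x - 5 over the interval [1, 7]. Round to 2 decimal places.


Average value = 1/(b-a) * integral from a to b of f(x) dx
First compute the integral of 5x - 5:
F(x) = (5/2)x^2 - 5x
F(7) = 5/2 * 49 - 5 * 7 = 175/2
F(1) = 5/2 * 1 - 5 * 1 = -5/2
Integral = 175/2 - (-5/2) = 90
Average = 90 / (7 - 1) = 90 / 6
= 15 = 15.00

15.00


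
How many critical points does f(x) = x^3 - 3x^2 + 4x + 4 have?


Find where f'(x) = 0:
f(x) = x^3 - 3x^2 + 4x + 4
f'(x) = 3x^2 - 6x + 4
This is a quadratic in x. Use the discriminant to count real roots.
Discriminant = (-6)^2 - 4 * 3 * 4
= 36 - 48
= -12
Since discriminant < 0, f'(x) = 0 has no real solutions.
Number of critical points: 0

0


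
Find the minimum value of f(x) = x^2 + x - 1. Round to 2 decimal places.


For a quadratic f(x) = ax^2 + bx + c with a > 0, the minimum is at the vertex.
Vertex x-coordinate: x = -b/(2a)
x = -(1) / (2 * 1)
x = -1/2
Substitute back to find the minimum value:
f(-1/2) = 1 * (-1/2)^2 + 1 * (-1/2) - 1
= 1/4 - 1/2 - 1
= -5/4 = -1.25

-1.25


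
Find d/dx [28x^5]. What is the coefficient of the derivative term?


We apply the power rule: d/dx [ax^n] = a*n * x^(n-1)
d/dx [28x^5]
= 28 * 5 * x^(5-1)
= 140x^4
The coefficient is 140

140


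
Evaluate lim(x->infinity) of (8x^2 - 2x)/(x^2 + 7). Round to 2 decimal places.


For limits at infinity with equal-degree polynomials,
we compare leading coefficients.
Numerator leading term: 8x^2
Denominator leading term: x^2
Divide both by x^2:
lim = (8 - 2/x) / (1 + 7/x^2)
As x -> infinity, the 1/x and 1/x^2 terms vanish:
= 8/1 = 8 = 8.00

8.00


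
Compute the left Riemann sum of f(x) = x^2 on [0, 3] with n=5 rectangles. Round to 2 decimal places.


Left Riemann sum uses left endpoints of each subinterval.
Interval: [0, 3], n = 5
dx = (3 - 0) / 5 = 3/5
Left endpoints: [0, 3/5, 6/5, 9/5, 12/5]
f values: [0, 9/25, 36/25, 81/25, 144/25]
Sum = dx * (sum of f values)
= 3/5 * 54/5
= 162/25 = 6.48

6.48


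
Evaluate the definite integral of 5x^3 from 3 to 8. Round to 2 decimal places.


Find the antiderivative of 5x^3:
F(x) = 5/4 * x^4
Apply the Fundamental Theorem of Calculus:
F(8) - F(3)
= 5/4 * 8^4 - 5/4 * 3^4
= 5/4 * (4096 - 81)
= 5/4 * 4015
= 20075/4 = 5018.75

5018.75


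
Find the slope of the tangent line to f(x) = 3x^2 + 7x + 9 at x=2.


The slope of the tangent line equals f'(x) at the point.
f(x) = 3x^2 + 7x + 9
f'(x) = 6x + 7
At x = 2:
f'(2) = 6 * 2 + 7
= 12 + 7
= 19

19


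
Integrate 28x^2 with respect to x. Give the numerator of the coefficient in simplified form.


Apply the power rule for integration:
integral of ax^n dx = a/(n+1) * x^(n+1) + C
integral of 28x^2 dx
= 28/3 * x^3 + C
The coefficient in lowest terms is 28/3, and its numerator is 28

28


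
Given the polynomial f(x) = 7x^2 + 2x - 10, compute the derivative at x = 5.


Differentiate term by term using power and sum rules:
f(x) = 7x^2 + 2x - 10
f'(x) = 14x + 2
Substitute x = 5:
f'(5) = 14 * 5 + 2
= 70 + 2
= 72

72


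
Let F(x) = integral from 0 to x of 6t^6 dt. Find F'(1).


By the Fundamental Theorem of Calculus (Part 1):
If F(x) = integral from 0 to x of f(t) dt, then F'(x) = f(x)
Here f(t) = 6t^6
So F'(x) = 6x^6
Evaluate at x = 1:
F'(1) = 6 * 1^6
= 6 * 1
= 6

6


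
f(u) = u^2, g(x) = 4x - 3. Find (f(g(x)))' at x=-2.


Using the chain rule: (f(g(x)))' = f'(g(x)) * g'(x)
First, find g(-2):
g(-2) = 4 * (-2) - 3 = -11
Next, f'(u) = 2u
And g'(x) = 4
So f'(g(-2)) * g'(-2)
= 2 * (-11) * 4
= -88

-88


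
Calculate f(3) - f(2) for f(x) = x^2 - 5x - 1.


Net change = f(b) - f(a)
f(x) = x^2 - 5x - 1
Compute f(3):
f(3) = 1 * 3^2 - 5 * 3 - 1
= 9 - 15 - 1
= -7
Compute f(2):
f(2) = 1 * 2^2 - 5 * 2 - 1
= 4 - 10 - 1
= -7
Net change = -7 - (-7) = 0

0


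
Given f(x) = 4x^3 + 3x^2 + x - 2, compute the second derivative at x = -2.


First derivative:
f'(x) = 12x^2 + 6x + 1
Second derivative:
f''(x) = 24x + 6
Substitute x = -2:
f''(-2) = 24 * (-2) + 6
= -48 + 6
= -42

-42


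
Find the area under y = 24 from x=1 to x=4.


The area under a constant function y = 24 is a rectangle.
Width = 4 - 1 = 3
Height = 24
Area = width * height
= 3 * 24
= 72

72


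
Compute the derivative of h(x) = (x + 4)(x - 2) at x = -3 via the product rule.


Let u(x) = x + 4 and v(x) = x - 2
u'(x) = 1
v'(x) = 1
Product rule: h'(x) = u'(x)*v(x) + u(x)*v'(x)
= 1 * (x - 2) + (x + 4) * 1
At x = -3:
u(-3) = 1 * (-3) + 4 = 1
v(-3) = 1 * (-3) - 2 = -5
h'(-3) = 1 * (-5) + 1 * 1
= -5 + 1
= -4

-4


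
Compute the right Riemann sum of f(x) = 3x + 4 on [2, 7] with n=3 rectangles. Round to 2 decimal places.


Right Riemann sum uses right endpoints of each subinterval.
Interval: [2, 7], n = 3
dx = (7 - 2) / 3 = 5/3
Right endpoints: [11/3, 16/3, 7]
f values: [15, 20, 25]
Sum = dx * (sum of f values)
= 5/3 * 60
= 100 = 100.00

100.00


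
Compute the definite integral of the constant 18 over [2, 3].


The integral of a constant k over [a, b] equals k * (b - a).
integral from 2 to 3 of 18 dx
= 18 * (3 - 2)
= 18 * 1
= 18

18


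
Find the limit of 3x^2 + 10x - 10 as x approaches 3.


Since polynomials are continuous, we use direct substitution.
lim(x->3) of 3x^2 + 10x - 10
= 3 * 3^2 + 10 * 3 - 10
= 27 + 30 - 10
= 47

47


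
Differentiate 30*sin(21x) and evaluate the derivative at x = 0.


Apply the chain rule to differentiate 30*sin(21x):
d/dx [30*sin(21x)]
= 30 * cos(21x) * d/dx(21x)
= 30 * 21 * cos(21x)
= 630 * cos(21x)
Evaluate at x = 0:
= 630 * cos(0)
= 630 * 1
= 630

630


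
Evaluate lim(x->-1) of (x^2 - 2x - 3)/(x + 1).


Direct substitution gives 0/0, so we factor the numerator.
Factor: (x^2 - 2x - 3) = (x + 1)(x - 3)
Cancel the common factor (x + 1):
(x^2 - 2x - 3)/(x + 1) = (x - 3)
Now substitute x = -1:
= (-1) - (3) = -4

-4


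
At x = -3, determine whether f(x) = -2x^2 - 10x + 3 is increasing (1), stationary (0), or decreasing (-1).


Compute f'(x) to determine behavior:
f'(x) = -4x - 10
f'(-3) = -4 * (-3) - 10
= 12 - 10
= 2
Since f'(-3) > 0, the function is increasing (1)

1


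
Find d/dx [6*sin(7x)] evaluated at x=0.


Apply the chain rule to differentiate 6*sin(7x):
d/dx [6*sin(7x)]
= 6 * cos(7x) * d/dx(7x)
= 6 * 7 * cos(7x)
= 42 * cos(7x)
Evaluate at x = 0:
= 42 * cos(0)
= 42 * 1
= 42

42


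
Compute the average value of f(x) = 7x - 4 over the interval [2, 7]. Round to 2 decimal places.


Average value = 1/(b-a) * integral from a to b of f(x) dx
First compute the integral of 7x - 4:
F(x) = (7/2)x^2 - 4x
F(7) = 7/2 * 49 - 4 * 7 = 287/2
F(2) = 7/2 * 4 - 4 * 2 = 6
Integral = 287/2 - 6 = 275/2
Average = (275/2) / (7 - 2) = (275/2) / 5
= 55/2 = 27.50

27.50


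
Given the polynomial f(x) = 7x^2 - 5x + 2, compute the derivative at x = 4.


Differentiate term by term using power and sum rules:
f(x) = 7x^2 - 5x + 2
f'(x) = 14x - 5
Substitute x = 4:
f'(4) = 14 * 4 - 5
= 56 - 5
= 51

51


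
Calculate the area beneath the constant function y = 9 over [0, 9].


The area under a constant function y = 9 is a rectangle.
Width = 9 - 0 = 9
Height = 9
Area = width * height
= 9 * 9
= 81

81


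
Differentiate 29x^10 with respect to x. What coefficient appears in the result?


We apply the power rule: d/dx [ax^n] = a*n * x^(n-1)
d/dx [29x^10]
= 29 * 10 * x^(10-1)
= 290x^9
The coefficient is 290

290


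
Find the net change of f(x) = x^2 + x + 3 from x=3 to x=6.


Net change = f(b) - f(a)
f(x) = x^2 + x + 3
Compute f(6):
f(6) = 1 * 6^2 + 1 * 6 + 3
= 36 + 6 + 3
= 45
Compute f(3):
f(3) = 1 * 3^2 + 1 * 3 + 3
= 9 + 3 + 3
= 15
Net change = 45 - 15 = 30

30


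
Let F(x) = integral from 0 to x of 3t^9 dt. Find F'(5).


By the Fundamental Theorem of Calculus (Part 1):
If F(x) = integral from 0 to x of f(t) dt, then F'(x) = f(x)
Here f(t) = 3t^9
So F'(x) = 3x^9
Evaluate at x = 5:
F'(5) = 3 * 5^9
= 3 * 1953125
= 5859375

5859375


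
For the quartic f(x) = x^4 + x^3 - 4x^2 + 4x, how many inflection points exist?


Inflection points occur where f''(x) = 0 and concavity changes.
f(x) = x^4 + x^3 - 4x^2 + 4x
f'(x) = 4x^3 + 3x^2 - 8x + 4
f''(x) = 12x^2 + 6x - 8
This is a quadratic in x. Use the discriminant to count real roots.
Discriminant = (6)^2 - 4 * 12 * (-8)
= 36 - (-384)
= 420
Since discriminant > 0, f''(x) = 0 has 2 distinct real solutions.
A quadratic with two distinct real roots changes sign at each root, so concavity changes at both.
Number of inflection points: 2

2


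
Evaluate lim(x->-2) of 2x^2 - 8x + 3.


Since polynomials are continuous, we use direct substitution.
lim(x->-2) of 2x^2 - 8x + 3
= 2 * (-2)^2 - 8 * (-2) + 3
= 8 + 16 + 3
= 27

27


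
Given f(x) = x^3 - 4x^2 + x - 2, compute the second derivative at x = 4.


First derivative:
f'(x) = 3x^2 - 8x + 1
Second derivative:
f''(x) = 6x - 8
Substitute x = 4:
f''(4) = 6 * 4 - 8
= 24 - 8
= 16

16


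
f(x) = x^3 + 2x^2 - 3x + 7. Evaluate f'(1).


Differentiate f(x) = x^3 + 2x^2 - 3x + 7 term by term:
f'(x) = 3x^2 + 4x - 3
Substitute x = 1:
f'(1) = 3 * 1^2 + 4 * 1 - 3
= 3 + 4 - 3
= 4

4


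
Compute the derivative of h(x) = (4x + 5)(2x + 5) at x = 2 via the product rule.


Let u(x) = 4x + 5 and v(x) = 2x + 5
u'(x) = 4
v'(x) = 2
Product rule: h'(x) = u'(x)*v(x) + u(x)*v'(x)
= 4 * (2x + 5) + (4x + 5) * 2
At x = 2:
u(2) = 4 * 2 + 5 = 13
v(2) = 2 * 2 + 5 = 9
h'(2) = 4 * 9 + 13 * 2
= 36 + 26
= 62

62


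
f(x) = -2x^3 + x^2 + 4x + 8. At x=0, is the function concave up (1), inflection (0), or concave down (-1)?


Concavity is determined by the sign of f''(x).
f(x) = -2x^3 + x^2 + 4x + 8
f'(x) = -6x^2 + 2x + 4
f''(x) = -12x + 2
f''(0) = -12 * 0 + 2
= 0 + 2
= 2
Since f''(0) > 0, the function is concave up (1)

1


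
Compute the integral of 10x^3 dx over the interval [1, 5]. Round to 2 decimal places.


Find the antiderivative of 10x^3:
F(x) = 10/4 * x^4
Apply the Fundamental Theorem of Calculus:
F(5) - F(1)
= 10/4 * 5^4 - 10/4 * 1^4
= 10/4 * (625 - 1)
= 10/4 * 624
= 1560 = 1560.00

1560.00


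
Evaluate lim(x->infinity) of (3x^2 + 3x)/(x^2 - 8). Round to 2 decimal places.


For limits at infinity with equal-degree polynomials,
we compare leading coefficients.
Numerator leading term: 3x^2
Denominator leading term: x^2
Divide both by x^2:
lim = (3 + 3/x) / (1 - 8/x^2)
As x -> infinity, the 1/x and 1/x^2 terms vanish:
= 3/1 = 3 = 3.00

3.00


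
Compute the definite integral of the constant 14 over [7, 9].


The integral of a constant k over [a, b] equals k * (b - a).
integral from 7 to 9 of 14 dx
= 14 * (9 - 7)
= 14 * 2
= 28

28


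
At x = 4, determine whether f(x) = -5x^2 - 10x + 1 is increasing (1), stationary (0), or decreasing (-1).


Compute f'(x) to determine behavior:
f'(x) = -10x - 10
f'(4) = -10 * 4 - 10
= -40 - 10
= -50
Since f'(4) < 0, the function is decreasing (-1)

-1


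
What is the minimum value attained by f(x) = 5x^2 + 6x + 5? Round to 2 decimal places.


For a quadratic f(x) = ax^2 + bx + c with a > 0, the minimum is at the vertex.
Vertex x-coordinate: x = -b/(2a)
x = -(6) / (2 * 5)
x = -6/10 = -3/5
Substitute back to find the minimum value:
f(-3/5) = 5 * (-3/5)^2 + 6 * (-3/5) + 5
= 9/5 - 18/5 + 5
= 16/5 = 3.20

3.20


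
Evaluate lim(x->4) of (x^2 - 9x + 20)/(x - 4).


Direct substitution gives 0/0, so we factor the numerator.
Factor: (x^2 - 9x + 20) = (x - 4)(x - 5)
Cancel the common factor (x - 4):
(x^2 - 9x + 20)/(x - 4) = (x - 5)
Now substitute x = 4:
= (4) - (5) = -1

-1


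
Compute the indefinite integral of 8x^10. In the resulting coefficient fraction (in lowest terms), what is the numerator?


Apply the power rule for integration:
integral of ax^n dx = a/(n+1) * x^(n+1) + C
integral of 8x^10 dx
= 8/11 * x^11 + C
The coefficient in lowest terms is 8/11, and its numerator is 8

8


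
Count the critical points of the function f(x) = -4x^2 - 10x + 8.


Find where f'(x) = 0:
f'(x) = -8x - 10
Set f'(x) = 0:
-8x - 10 = 0
x = 10 / (-8) = -5/4
This is a linear equation in x, so there is exactly one solution.
Number of critical points: 1

1


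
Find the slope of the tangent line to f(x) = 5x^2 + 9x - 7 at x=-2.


The slope of the tangent line equals f'(x) at the point.
f(x) = 5x^2 + 9x - 7
f'(x) = 10x + 9
At x = -2:
f'(-2) = 10 * (-2) + 9
= -20 + 9
= -11

-11


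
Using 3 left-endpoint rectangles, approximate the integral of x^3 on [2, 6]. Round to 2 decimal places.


Left Riemann sum uses left endpoints of each subinterval.
Interval: [2, 6], n = 3
dx = (6 - 2) / 3 = 4/3
Left endpoints: [2, 10/3, 14/3]
f values: [8, 1000/27, 2744/27]
Sum = dx * (sum of f values)
= 4/3 * 440/3
= 1760/9 ≈ 195.56

195.56


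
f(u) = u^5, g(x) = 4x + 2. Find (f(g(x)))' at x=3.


Using the chain rule: (f(g(x)))' = f'(g(x)) * g'(x)
First, find g(3):
g(3) = 4 * 3 + 2 = 14
Next, f'(u) = 5u^4
And g'(x) = 4
So f'(g(3)) * g'(3)
= 5 * 14^4 * 4
= 5 * 38416 * 4
= 768320

768320


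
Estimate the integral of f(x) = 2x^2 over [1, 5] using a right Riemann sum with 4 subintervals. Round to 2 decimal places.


Right Riemann sum uses right endpoints of each subinterval.
Interval: [1, 5], n = 4
dx = (5 - 1) / 4 = 1
Right endpoints: [2, 3, 4, 5]
f values: [8, 18, 32, 50]
Sum = dx * (sum of f values)
= 1 * 108
= 108 = 108.00

108.00


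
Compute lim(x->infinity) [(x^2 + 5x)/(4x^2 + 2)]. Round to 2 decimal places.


For limits at infinity with equal-degree polynomials,
we compare leading coefficients.
Numerator leading term: x^2
Denominator leading term: 4x^2
Divide both by x^2:
lim = (1 + 5/x) / (4 + 2/x^2)
As x -> infinity, the 1/x and 1/x^2 terms vanish:
= 1/4 = 0.25

0.25


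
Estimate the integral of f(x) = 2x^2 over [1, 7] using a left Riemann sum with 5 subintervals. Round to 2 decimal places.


Left Riemann sum uses left endpoints of each subinterval.
Interval: [1, 7], n = 5
dx = (7 - 1) / 5 = 6/5
Left endpoints: [1, 11/5, 17/5, 23/5, 29/5]
f values: [2, 242/25, 578/25, 1058/25, 1682/25]
Sum = dx * (sum of f values)
= 6/5 * 722/5
= 4332/25 = 173.28

173.28


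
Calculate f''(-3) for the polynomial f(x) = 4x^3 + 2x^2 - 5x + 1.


First derivative:
f'(x) = 12x^2 + 4x - 5
Second derivative:
f''(x) = 24x + 4
Substitute x = -3:
f''(-3) = 24 * (-3) + 4
= -72 + 4
= -68

-68


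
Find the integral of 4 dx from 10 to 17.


The integral of a constant k over [a, b] equals k * (b - a).
integral from 10 to 17 of 4 dx
= 4 * (17 - 10)
= 4 * 7
= 28

28


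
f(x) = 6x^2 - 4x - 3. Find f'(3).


Differentiate term by term using power and sum rules:
f(x) = 6x^2 - 4x - 3
f'(x) = 12x - 4
Substitute x = 3:
f'(3) = 12 * 3 - 4
= 36 - 4
= 32

32


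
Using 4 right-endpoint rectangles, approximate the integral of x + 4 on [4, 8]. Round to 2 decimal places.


Right Riemann sum uses right endpoints of each subinterval.
Interval: [4, 8], n = 4
dx = (8 - 4) / 4 = 1
Right endpoints: [5, 6, 7, 8]
f values: [9, 10, 11, 12]
Sum = dx * (sum of f values)
= 1 * 42
= 42 = 42.00

42.00


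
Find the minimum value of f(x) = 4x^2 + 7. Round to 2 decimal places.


For a quadratic f(x) = ax^2 + bx + c with a > 0, the minimum is at the vertex.
Vertex x-coordinate: x = -b/(2a)
x = -(0) / (2 * 4)
x = 0/8 = 0
Substitute back to find the minimum value:
f(0) = 4 * 0^2 + 0 * 0 + 7
= 0 + 0 + 7
= 7 = 7.00

7.00


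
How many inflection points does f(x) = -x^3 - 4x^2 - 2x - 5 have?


Inflection points occur where f''(x) = 0 and concavity changes.
f(x) = -x^3 - 4x^2 - 2x - 5
f'(x) = -3x^2 - 8x - 2
f''(x) = -6x - 8
Set f''(x) = 0:
-6x - 8 = 0
x = 8 / (-6) = -4/3
Since f''(x) is linear (degree 1), it changes sign at this point.
Therefore there is exactly 1 inflection point.

1


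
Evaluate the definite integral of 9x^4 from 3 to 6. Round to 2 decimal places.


Find the antiderivative of 9x^4:
F(x) = 9/5 * x^5
Apply the Fundamental Theorem of Calculus:
F(6) - F(3)
= 9/5 * 6^5 - 9/5 * 3^5
= 9/5 * (7776 - 243)
= 9/5 * 7533
= 67797/5 = 13559.40

13559.40


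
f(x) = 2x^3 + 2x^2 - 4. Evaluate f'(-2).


Differentiate f(x) = 2x^3 + 2x^2 - 4 term by term:
f'(x) = 6x^2 + 4x
Substitute x = -2:
f'(-2) = 6 * (-2)^2 + 4 * (-2) + 0
= 24 - 8 + 0
= 16

16


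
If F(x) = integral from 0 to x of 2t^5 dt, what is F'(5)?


By the Fundamental Theorem of Calculus (Part 1):
If F(x) = integral from 0 to x of f(t) dt, then F'(x) = f(x)
Here f(t) = 2t^5
So F'(x) = 2x^5
Evaluate at x = 5:
F'(5) = 2 * 5^5
= 2 * 3125
= 6250

6250


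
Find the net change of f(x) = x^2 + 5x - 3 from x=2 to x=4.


Net change = f(b) - f(a)
f(x) = x^2 + 5x - 3
Compute f(4):
f(4) = 1 * 4^2 + 5 * 4 - 3
= 16 + 20 - 3
= 33
Compute f(2):
f(2) = 1 * 2^2 + 5 * 2 - 3
= 4 + 10 - 3
= 11
Net change = 33 - 11 = 22

22


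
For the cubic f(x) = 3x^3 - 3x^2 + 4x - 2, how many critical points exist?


Find where f'(x) = 0:
f(x) = 3x^3 - 3x^2 + 4x - 2
f'(x) = 9x^2 - 6x + 4
This is a quadratic in x. Use the discriminant to count real roots.
Discriminant = (-6)^2 - 4 * 9 * 4
= 36 - 144
= -108
Since discriminant < 0, f'(x) = 0 has no real solutions.
Number of critical points: 0

0


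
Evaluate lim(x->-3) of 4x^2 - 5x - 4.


Since polynomials are continuous, we use direct substitution.
lim(x->-3) of 4x^2 - 5x - 4
= 4 * (-3)^2 - 5 * (-3) - 4
= 36 + 15 - 4
= 47

47


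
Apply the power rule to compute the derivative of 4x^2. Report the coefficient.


We apply the power rule: d/dx [ax^n] = a*n * x^(n-1)
d/dx [4x^2]
= 4 * 2 * x^(2-1)
= 8x
The coefficient is 8

8


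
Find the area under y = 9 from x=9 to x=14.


The area under a constant function y = 9 is a rectangle.
Width = 14 - 9 = 5
Height = 9
Area = width * height
= 5 * 9
= 45

45


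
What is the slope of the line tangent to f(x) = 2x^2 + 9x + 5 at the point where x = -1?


The slope of the tangent line equals f'(x) at the point.
f(x) = 2x^2 + 9x + 5
f'(x) = 4x + 9
At x = -1:
f'(-1) = 4 * (-1) + 9
= -4 + 9
= 5

5


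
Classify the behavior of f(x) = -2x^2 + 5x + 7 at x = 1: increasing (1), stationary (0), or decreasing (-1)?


Compute f'(x) to determine behavior:
f'(x) = -4x + 5
f'(1) = -4 * 1 + 5
= -4 + 5
= 1
Since f'(1) > 0, the function is increasing (1)

1


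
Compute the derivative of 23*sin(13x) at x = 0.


Apply the chain rule to differentiate 23*sin(13x):
d/dx [23*sin(13x)]
= 23 * cos(13x) * d/dx(13x)
= 23 * 13 * cos(13x)
= 299 * cos(13x)
Evaluate at x = 0:
= 299 * cos(0)
= 299 * 1
= 299

299


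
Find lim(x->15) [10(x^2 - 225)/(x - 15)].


Direct substitution gives 0/0, so we factor the numerator.
Factor: 10(x^2 - 225) = 10 * (x - 15)(x + 15)
Cancel the common factor (x - 15):
10(x^2 - 225)/(x - 15) = 10 * (x + 15)
Now substitute x = 15:
= 10 * (15 + 15) = 300

300


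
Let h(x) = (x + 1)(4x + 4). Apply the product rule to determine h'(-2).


Let u(x) = x + 1 and v(x) = 4x + 4
u'(x) = 1
v'(x) = 4
Product rule: h'(x) = u'(x)*v(x) + u(x)*v'(x)
= 1 * (4x + 4) + (x + 1) * 4
At x = -2:
u(-2) = 1 * (-2) + 1 = -1
v(-2) = 4 * (-2) + 4 = -4
h'(-2) = 1 * (-4) + (-1) * 4
= -4 - 4
= -8

-8


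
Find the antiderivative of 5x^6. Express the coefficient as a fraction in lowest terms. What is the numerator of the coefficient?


Apply the power rule for integration:
integral of ax^n dx = a/(n+1) * x^(n+1) + C
integral of 5x^6 dx
= 5/7 * x^7 + C
The coefficient in lowest terms is 5/7, and its numerator is 5

5


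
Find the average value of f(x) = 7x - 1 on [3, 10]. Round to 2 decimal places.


Average value = 1/(b-a) * integral from a to b of f(x) dx
First compute the integral of 7x - 1:
F(x) = (7/2)x^2 - x
F(10) = 7/2 * 100 - 1 * 10 = 340
F(3) = 7/2 * 9 - 1 * 3 = 57/2
Integral = 340 - 57/2 = 623/2
Average = (623/2) / (10 - 3) = (623/2) / 7
= 89/2 = 44.50

44.50


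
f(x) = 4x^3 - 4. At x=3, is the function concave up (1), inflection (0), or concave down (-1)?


Concavity is determined by the sign of f''(x).
f(x) = 4x^3 - 4
f'(x) = 12x^2
f''(x) = 24x
f''(3) = 24 * 3 + 0
= 72 + 0
= 72
Since f''(3) > 0, the function is concave up (1)

1


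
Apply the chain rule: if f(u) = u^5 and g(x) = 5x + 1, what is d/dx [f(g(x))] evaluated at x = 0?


Using the chain rule: (f(g(x)))' = f'(g(x)) * g'(x)
First, find g(0):
g(0) = 5 * 0 + 1 = 1
Next, f'(u) = 5u^4
And g'(x) = 5
So f'(g(0)) * g'(0)
= 5 * 1^4 * 5
= 5 * 1 * 5
= 25

25


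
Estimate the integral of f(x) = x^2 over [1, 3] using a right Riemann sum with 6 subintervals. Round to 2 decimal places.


Right Riemann sum uses right endpoints of each subinterval.
Interval: [1, 3], n = 6
dx = (3 - 1) / 6 = 1/3
Right endpoints: [4/3, 5/3, 2, 7/3, 8/3, 3]
f values: [16/9, 25/9, 4, 49/9, 64/9, 9]
Sum = dx * (sum of f values)
= 1/3 * 271/9
= 271/27 ≈ 10.04

10.04


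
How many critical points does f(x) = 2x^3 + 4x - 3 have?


Find where f'(x) = 0:
f(x) = 2x^3 + 4x - 3
f'(x) = 6x^2 + 4
This is a quadratic in x. Use the discriminant to count real roots.
Discriminant = (0)^2 - 4 * 6 * 4
= 0 - 96
= -96
Since discriminant < 0, f'(x) = 0 has no real solutions.
Number of critical points: 0

0


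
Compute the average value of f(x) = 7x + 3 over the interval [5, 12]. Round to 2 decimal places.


Average value = 1/(b-a) * integral from a to b of f(x) dx
First compute the integral of 7x + 3:
F(x) = (7/2)x^2 + 3x
F(12) = 7/2 * 144 + 3 * 12 = 540
F(5) = 7/2 * 25 + 3 * 5 = 205/2
Integral = 540 - 205/2 = 875/2
Average = (875/2) / (12 - 5) = (875/2) / 7
= 125/2 = 62.50

62.50


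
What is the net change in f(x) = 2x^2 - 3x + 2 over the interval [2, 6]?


Net change = f(b) - f(a)
f(x) = 2x^2 - 3x + 2
Compute f(6):
f(6) = 2 * 6^2 - 3 * 6 + 2
= 72 - 18 + 2
= 56
Compute f(2):
f(2) = 2 * 2^2 - 3 * 2 + 2
= 8 - 6 + 2
= 4
Net change = 56 - 4 = 52

52


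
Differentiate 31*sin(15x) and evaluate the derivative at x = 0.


Apply the chain rule to differentiate 31*sin(15x):
d/dx [31*sin(15x)]
= 31 * cos(15x) * d/dx(15x)
= 31 * 15 * cos(15x)
= 465 * cos(15x)
Evaluate at x = 0:
= 465 * cos(0)
= 465 * 1
= 465

465


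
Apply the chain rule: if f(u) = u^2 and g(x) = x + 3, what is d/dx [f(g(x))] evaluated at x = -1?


Using the chain rule: (f(g(x)))' = f'(g(x)) * g'(x)
First, find g(-1):
g(-1) = 1 * (-1) + 3 = 2
Next, f'(u) = 2u
And g'(x) = 1
So f'(g(-1)) * g'(-1)
= 2 * 2 * 1
= 4

4


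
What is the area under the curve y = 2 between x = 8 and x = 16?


The area under a constant function y = 2 is a rectangle.
Width = 16 - 8 = 8
Height = 2
Area = width * height
= 8 * 2
= 16

16


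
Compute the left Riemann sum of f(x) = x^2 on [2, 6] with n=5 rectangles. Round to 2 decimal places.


Left Riemann sum uses left endpoints of each subinterval.
Interval: [2, 6], n = 5
dx = (6 - 2) / 5 = 4/5
Left endpoints: [2, 14/5, 18/5, 22/5, 26/5]
f values: [4, 196/25, 324/25, 484/25, 676/25]
Sum = dx * (sum of f values)
= 4/5 * 356/5
= 1424/25 = 56.96

56.96


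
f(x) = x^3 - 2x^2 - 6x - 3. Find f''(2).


First derivative:
f'(x) = 3x^2 - 4x - 6
Second derivative:
f''(x) = 6x - 4
Substitute x = 2:
f''(2) = 6 * 2 - 4
= 12 - 4
= 8

8


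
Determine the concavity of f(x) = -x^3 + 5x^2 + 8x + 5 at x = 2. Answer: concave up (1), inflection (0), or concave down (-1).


Concavity is determined by the sign of f''(x).
f(x) = -x^3 + 5x^2 + 8x + 5
f'(x) = -3x^2 + 10x + 8
f''(x) = -6x + 10
f''(2) = -6 * 2 + 10
= -12 + 10
= -2
Since f''(2) < 0, the function is concave down (-1)

-1


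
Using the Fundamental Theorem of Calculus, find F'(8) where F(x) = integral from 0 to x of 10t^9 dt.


By the Fundamental Theorem of Calculus (Part 1):
If F(x) = integral from 0 to x of f(t) dt, then F'(x) = f(x)
Here f(t) = 10t^9
So F'(x) = 10x^9
Evaluate at x = 8:
F'(8) = 10 * 8^9
= 10 * 134217728
= 1342177280

1342177280


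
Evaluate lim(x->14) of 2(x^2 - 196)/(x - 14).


Direct substitution gives 0/0, so we factor the numerator.
Factor: 2(x^2 - 196) = 2 * (x - 14)(x + 14)
Cancel the common factor (x - 14):
2(x^2 - 196)/(x - 14) = 2 * (x + 14)
Now substitute x = 14:
= 2 * (14 + 14) = 56

56


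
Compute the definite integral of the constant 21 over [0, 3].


The integral of a constant k over [a, b] equals k * (b - a).
integral from 0 to 3 of 21 dx
= 21 * (3 - 0)
= 21 * 3
= 63

63


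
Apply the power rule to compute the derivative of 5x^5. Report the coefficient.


We apply the power rule: d/dx [ax^n] = a*n * x^(n-1)
d/dx [5x^5]
= 5 * 5 * x^(5-1)
= 25x^4
The coefficient is 25

25


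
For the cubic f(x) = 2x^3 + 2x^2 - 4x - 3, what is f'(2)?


Differentiate f(x) = 2x^3 + 2x^2 - 4x - 3 term by term:
f'(x) = 6x^2 + 4x - 4
Substitute x = 2:
f'(2) = 6 * 2^2 + 4 * 2 - 4
= 24 + 8 - 4
= 28

28


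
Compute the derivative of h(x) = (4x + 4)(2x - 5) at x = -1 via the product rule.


Let u(x) = 4x + 4 and v(x) = 2x - 5
u'(x) = 4
v'(x) = 2
Product rule: h'(x) = u'(x)*v(x) + u(x)*v'(x)
= 4 * (2x - 5) + (4x + 4) * 2
At x = -1:
u(-1) = 4 * (-1) + 4 = 0
v(-1) = 2 * (-1) - 5 = -7
h'(-1) = 4 * (-7) + 0 * 2
= -28 + 0
= -28

-28


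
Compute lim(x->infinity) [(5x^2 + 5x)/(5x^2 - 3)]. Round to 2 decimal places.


For limits at infinity with equal-degree polynomials,
we compare leading coefficients.
Numerator leading term: 5x^2
Denominator leading term: 5x^2
Divide both by x^2:
lim = (5 + 5/x) / (5 - 3/x^2)
As x -> infinity, the 1/x and 1/x^2 terms vanish:
= 5/5 = 1 = 1.00

1.00


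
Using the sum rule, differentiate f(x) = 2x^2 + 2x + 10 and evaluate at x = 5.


Differentiate term by term using power and sum rules:
f(x) = 2x^2 + 2x + 10
f'(x) = 4x + 2
Substitute x = 5:
f'(5) = 4 * 5 + 2
= 20 + 2
= 22

22


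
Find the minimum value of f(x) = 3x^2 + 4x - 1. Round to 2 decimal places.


For a quadratic f(x) = ax^2 + bx + c with a > 0, the minimum is at the vertex.
Vertex x-coordinate: x = -b/(2a)
x = -(4) / (2 * 3)
x = -4/6 = -2/3
Substitute back to find the minimum value:
f(-2/3) = 3 * (-2/3)^2 + 4 * (-2/3) - 1
= 4/3 - 8/3 - 1
= -7/3 ≈ -2.33

-2.33


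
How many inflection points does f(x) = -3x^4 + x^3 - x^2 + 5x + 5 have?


Inflection points occur where f''(x) = 0 and concavity changes.
f(x) = -3x^4 + x^3 - x^2 + 5x + 5
f'(x) = -12x^3 + 3x^2 - 2x + 5
f''(x) = -36x^2 + 6x - 2
This is a quadratic in x. Use the discriminant to count real roots.
Discriminant = (6)^2 - 4 * (-36) * (-2)
= 36 - 288
= -252
Since discriminant < 0, f''(x) = 0 has no real solutions.
Number of inflection points: 0

0


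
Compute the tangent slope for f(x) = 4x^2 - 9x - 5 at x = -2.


The slope of the tangent line equals f'(x) at the point.
f(x) = 4x^2 - 9x - 5
f'(x) = 8x - 9
At x = -2:
f'(-2) = 8 * (-2) - 9
= -16 - 9
= -25

-25


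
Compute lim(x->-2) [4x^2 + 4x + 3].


Since polynomials are continuous, we use direct substitution.
lim(x->-2) of 4x^2 + 4x + 3
= 4 * (-2)^2 + 4 * (-2) + 3
= 16 - 8 + 3
= 11

11


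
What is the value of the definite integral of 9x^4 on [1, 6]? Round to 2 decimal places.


Find the antiderivative of 9x^4:
F(x) = 9/5 * x^5
Apply the Fundamental Theorem of Calculus:
F(6) - F(1)
= 9/5 * 6^5 - 9/5 * 1^5
= 9/5 * (7776 - 1)
= 9/5 * 7775
= 13995 = 13995.00

13995.00


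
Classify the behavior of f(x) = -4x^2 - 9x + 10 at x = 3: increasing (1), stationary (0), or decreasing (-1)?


Compute f'(x) to determine behavior:
f'(x) = -8x - 9
f'(3) = -8 * 3 - 9
= -24 - 9
= -33
Since f'(3) < 0, the function is decreasing (-1)

-1


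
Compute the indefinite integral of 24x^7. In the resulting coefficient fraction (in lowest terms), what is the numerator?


Apply the power rule for integration:
integral of ax^n dx = a/(n+1) * x^(n+1) + C
integral of 24x^7 dx
= 24/8 * x^8 + C
= 3 * x^8 + C
The coefficient in lowest terms is 3 = 3/1, so its numerator is 3

3


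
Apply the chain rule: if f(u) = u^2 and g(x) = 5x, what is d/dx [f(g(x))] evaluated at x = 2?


Using the chain rule: (f(g(x)))' = f'(g(x)) * g'(x)
First, find g(2):
g(2) = 5 * 2 + 0 = 10
Next, f'(u) = 2u
And g'(x) = 5
So f'(g(2)) * g'(2)
= 2 * 10 * 5
= 100

100


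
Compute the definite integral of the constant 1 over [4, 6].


The integral of a constant k over [a, b] equals k * (b - a).
integral from 4 to 6 of 1 dx
= 1 * (6 - 4)
= 1 * 2
= 2

2


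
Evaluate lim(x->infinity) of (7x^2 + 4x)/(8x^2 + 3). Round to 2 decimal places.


For limits at infinity with equal-degree polynomials,
we compare leading coefficients.
Numerator leading term: 7x^2
Denominator leading term: 8x^2
Divide both by x^2:
lim = (7 + 4/x) / (8 + 3/x^2)
As x -> infinity, the 1/x and 1/x^2 terms vanish:
= 7/8 ≈ 0.88

0.88


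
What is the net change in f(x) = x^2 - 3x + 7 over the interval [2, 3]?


Net change = f(b) - f(a)
f(x) = x^2 - 3x + 7
Compute f(3):
f(3) = 1 * 3^2 - 3 * 3 + 7
= 9 - 9 + 7
= 7
Compute f(2):
f(2) = 1 * 2^2 - 3 * 2 + 7
= 4 - 6 + 7
= 5
Net change = 7 - 5 = 2

2


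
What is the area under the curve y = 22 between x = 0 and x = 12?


The area under a constant function y = 22 is a rectangle.
Width = 12 - 0 = 12
Height = 22
Area = width * height
= 12 * 22
= 264

264


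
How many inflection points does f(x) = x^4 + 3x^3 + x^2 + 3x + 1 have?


Inflection points occur where f''(x) = 0 and concavity changes.
f(x) = x^4 + 3x^3 + x^2 + 3x + 1
f'(x) = 4x^3 + 9x^2 + 2x + 3
f''(x) = 12x^2 + 18x + 2
This is a quadratic in x. Use the discriminant to count real roots.
Discriminant = (18)^2 - 4 * 12 * 2
= 324 - 96
= 228
Since discriminant > 0, f''(x) = 0 has 2 distinct real solutions.
A quadratic with two distinct real roots changes sign at each root, so concavity changes at both.
Number of inflection points: 2

2


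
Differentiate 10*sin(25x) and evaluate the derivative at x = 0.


Apply the chain rule to differentiate 10*sin(25x):
d/dx [10*sin(25x)]
= 10 * cos(25x) * d/dx(25x)
= 10 * 25 * cos(25x)
= 250 * cos(25x)
Evaluate at x = 0:
= 250 * cos(0)
= 250 * 1
= 250

250


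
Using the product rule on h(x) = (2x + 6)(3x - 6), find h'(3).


Let u(x) = 2x + 6 and v(x) = 3x - 6
u'(x) = 2
v'(x) = 3
Product rule: h'(x) = u'(x)*v(x) + u(x)*v'(x)
= 2 * (3x - 6) + (2x + 6) * 3
At x = 3:
u(3) = 2 * 3 + 6 = 12
v(3) = 3 * 3 - 6 = 3
h'(3) = 2 * 3 + 12 * 3
= 6 + 36
= 42

42


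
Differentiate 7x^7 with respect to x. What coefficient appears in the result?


We apply the power rule: d/dx [ax^n] = a*n * x^(n-1)
d/dx [7x^7]
= 7 * 7 * x^(7-1)
= 49x^6
The coefficient is 49

49


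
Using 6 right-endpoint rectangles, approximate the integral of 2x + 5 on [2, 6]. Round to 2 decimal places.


Right Riemann sum uses right endpoints of each subinterval.
Interval: [2, 6], n = 6
dx = (6 - 2) / 6 = 2/3
Right endpoints: [8/3, 10/3, 4, 14/3, 16/3, 6]
f values: [31/3, 35/3, 13, 43/3, 47/3, 17]
Sum = dx * (sum of f values)
= 2/3 * 82
= 164/3 ≈ 54.67

54.67


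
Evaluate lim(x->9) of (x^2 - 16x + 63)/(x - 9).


Direct substitution gives 0/0, so we factor the numerator.
Factor: (x^2 - 16x + 63) = (x - 9)(x - 7)
Cancel the common factor (x - 9):
(x^2 - 16x + 63)/(x - 9) = (x - 7)
Now substitute x = 9:
= (9) - (7) = 2

2


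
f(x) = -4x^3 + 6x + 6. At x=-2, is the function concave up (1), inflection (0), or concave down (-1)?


Concavity is determined by the sign of f''(x).
f(x) = -4x^3 + 6x + 6
f'(x) = -12x^2 + 6
f''(x) = -24x
f''(-2) = -24 * (-2) + 0
= 48 + 0
= 48
Since f''(-2) > 0, the function is concave up (1)

1


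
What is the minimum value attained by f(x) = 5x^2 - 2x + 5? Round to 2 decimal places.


For a quadratic f(x) = ax^2 + bx + c with a > 0, the minimum is at the vertex.
Vertex x-coordinate: x = -b/(2a)
x = -(-2) / (2 * 5)
x = 2/10 = 1/5
Substitute back to find the minimum value:
f(1/5) = 5 * (1/5)^2 - 2 * (1/5) + 5
= 1/5 - 2/5 + 5
= 24/5 = 4.80

4.80


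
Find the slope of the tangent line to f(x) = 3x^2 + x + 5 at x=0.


The slope of the tangent line equals f'(x) at the point.
f(x) = 3x^2 + x + 5
f'(x) = 6x + 1
At x = 0:
f'(0) = 6 * 0 + 1
= 0 + 1
= 1

1


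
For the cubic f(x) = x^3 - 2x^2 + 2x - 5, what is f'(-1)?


Differentiate f(x) = x^3 - 2x^2 + 2x - 5 term by term:
f'(x) = 3x^2 - 4x + 2
Substitute x = -1:
f'(-1) = 3 * (-1)^2 - 4 * (-1) + 2
= 3 + 4 + 2
= 9

9


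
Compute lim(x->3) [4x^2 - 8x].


Since polynomials are continuous, we use direct substitution.
lim(x->3) of 4x^2 - 8x
= 4 * 3^2 - 8 * 3 + 0
= 36 - 24 + 0
= 12

12


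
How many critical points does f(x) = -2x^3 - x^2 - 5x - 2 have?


Find where f'(x) = 0:
f(x) = -2x^3 - x^2 - 5x - 2
f'(x) = -6x^2 - 2x - 5
This is a quadratic in x. Use the discriminant to count real roots.
Discriminant = (-2)^2 - 4 * (-6) * (-5)
= 4 - 120
= -116
Since discriminant < 0, f'(x) = 0 has no real solutions.
Number of critical points: 0

0


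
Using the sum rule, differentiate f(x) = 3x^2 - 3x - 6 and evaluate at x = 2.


Differentiate term by term using power and sum rules:
f(x) = 3x^2 - 3x - 6
f'(x) = 6x - 3
Substitute x = 2:
f'(2) = 6 * 2 - 3
= 12 - 3
= 9

9


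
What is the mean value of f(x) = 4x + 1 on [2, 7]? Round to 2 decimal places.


Average value = 1/(b-a) * integral from a to b of f(x) dx
First compute the integral of 4x + 1:
F(x) = 2x^2 + x
F(7) = 2 * 49 + 1 * 7 = 105
F(2) = 2 * 4 + 1 * 2 = 10
Integral = 105 - 10 = 95
Average = 95 / (7 - 2) = 95 / 5
= 19 = 19.00

19.00


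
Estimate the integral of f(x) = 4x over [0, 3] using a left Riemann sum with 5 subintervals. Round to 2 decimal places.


Left Riemann sum uses left endpoints of each subinterval.
Interval: [0, 3], n = 5
dx = (3 - 0) / 5 = 3/5
Left endpoints: [0, 3/5, 6/5, 9/5, 12/5]
f values: [0, 12/5, 24/5, 36/5, 48/5]
Sum = dx * (sum of f values)
= 3/5 * 24
= 72/5 = 14.40

14.40


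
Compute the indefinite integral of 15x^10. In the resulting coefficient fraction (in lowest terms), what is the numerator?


Apply the power rule for integration:
integral of ax^n dx = a/(n+1) * x^(n+1) + C
integral of 15x^10 dx
= 15/11 * x^11 + C
The coefficient in lowest terms is 15/11, and its numerator is 15

15


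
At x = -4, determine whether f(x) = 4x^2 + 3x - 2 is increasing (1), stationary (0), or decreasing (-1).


Compute f'(x) to determine behavior:
f'(x) = 8x + 3
f'(-4) = 8 * (-4) + 3
= -32 + 3
= -29
Since f'(-4) < 0, the function is decreasing (-1)

-1


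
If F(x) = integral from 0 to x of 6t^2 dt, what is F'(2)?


By the Fundamental Theorem of Calculus (Part 1):
If F(x) = integral from 0 to x of f(t) dt, then F'(x) = f(x)
Here f(t) = 6t^2
So F'(x) = 6x^2
Evaluate at x = 2:
F'(2) = 6 * 2^2
= 6 * 4
= 24

24


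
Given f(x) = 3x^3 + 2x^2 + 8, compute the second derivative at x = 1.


First derivative:
f'(x) = 9x^2 + 4x
Second derivative:
f''(x) = 18x + 4
Substitute x = 1:
f''(1) = 18 * 1 + 4
= 18 + 4
= 22

22


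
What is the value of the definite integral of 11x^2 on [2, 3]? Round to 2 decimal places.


Find the antiderivative of 11x^2:
F(x) = 11/3 * x^3
Apply the Fundamental Theorem of Calculus:
F(3) - F(2)
= 11/3 * 3^3 - 11/3 * 2^3
= 11/3 * (27 - 8)
= 11/3 * 19
= 209/3 ≈ 69.67

69.67


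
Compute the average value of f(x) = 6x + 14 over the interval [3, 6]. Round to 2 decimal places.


Average value = 1/(b-a) * integral from a to b of f(x) dx
First compute the integral of 6x + 14:
F(x) = 3x^2 + 14x
F(6) = 3 * 36 + 14 * 6 = 192
F(3) = 3 * 9 + 14 * 3 = 69
Integral = 192 - 69 = 123
Average = 123 / (6 - 3) = 123 / 3
= 41 = 41.00

41.00


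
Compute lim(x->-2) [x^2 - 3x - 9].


Since polynomials are continuous, we use direct substitution.
lim(x->-2) of x^2 - 3x - 9
= 1 * (-2)^2 - 3 * (-2) - 9
= 4 + 6 - 9
= 1

1


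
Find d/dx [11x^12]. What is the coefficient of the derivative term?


We apply the power rule: d/dx [ax^n] = a*n * x^(n-1)
d/dx [11x^12]
= 11 * 12 * x^(12-1)
= 132x^11
The coefficient is 132

132


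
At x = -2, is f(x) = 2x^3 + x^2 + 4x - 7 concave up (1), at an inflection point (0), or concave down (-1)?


Concavity is determined by the sign of f''(x).
f(x) = 2x^3 + x^2 + 4x - 7
f'(x) = 6x^2 + 2x + 4
f''(x) = 12x + 2
f''(-2) = 12 * (-2) + 2
= -24 + 2
= -22
Since f''(-2) < 0, the function is concave down (-1)

-1


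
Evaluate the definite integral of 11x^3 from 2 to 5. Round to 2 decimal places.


Find the antiderivative of 11x^3:
F(x) = 11/4 * x^4
Apply the Fundamental Theorem of Calculus:
F(5) - F(2)
= 11/4 * 5^4 - 11/4 * 2^4
= 11/4 * (625 - 16)
= 11/4 * 609
= 6699/4 = 1674.75

1674.75


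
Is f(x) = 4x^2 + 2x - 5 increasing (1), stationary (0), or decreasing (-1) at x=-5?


Compute f'(x) to determine behavior:
f'(x) = 8x + 2
f'(-5) = 8 * (-5) + 2
= -40 + 2
= -38
Since f'(-5) < 0, the function is decreasing (-1)

-1
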